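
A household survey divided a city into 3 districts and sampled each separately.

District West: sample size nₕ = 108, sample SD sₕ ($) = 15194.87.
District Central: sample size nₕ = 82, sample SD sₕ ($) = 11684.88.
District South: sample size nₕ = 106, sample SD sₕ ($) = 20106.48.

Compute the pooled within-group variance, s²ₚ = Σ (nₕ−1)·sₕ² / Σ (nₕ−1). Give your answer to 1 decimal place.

Degrees of freedom: 107 + 81 + 105 = 293.
Σ(nₕ−1)sₕ² = 107·230884074.3169 + 81·136536420.6144 + 105·404270537.9904 = 78212452510.6667.
s²ₚ = 78212452510.6667 / 293 = 266936697.989... → 266936698.0.

266936698.0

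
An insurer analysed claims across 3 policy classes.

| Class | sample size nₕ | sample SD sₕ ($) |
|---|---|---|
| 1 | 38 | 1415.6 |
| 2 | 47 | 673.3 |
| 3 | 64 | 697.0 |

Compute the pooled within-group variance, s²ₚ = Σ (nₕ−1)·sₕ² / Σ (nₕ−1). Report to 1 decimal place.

860304.4

Degrees of freedom: 37 + 46 + 63 = 146.
Σ(nₕ−1)sₕ² = 37·2003923.36 + 46·453332.89 + 63·485809 = 125604444.26.
s²ₚ = 125604444.26 / 146 = 860304.413... → 860304.4.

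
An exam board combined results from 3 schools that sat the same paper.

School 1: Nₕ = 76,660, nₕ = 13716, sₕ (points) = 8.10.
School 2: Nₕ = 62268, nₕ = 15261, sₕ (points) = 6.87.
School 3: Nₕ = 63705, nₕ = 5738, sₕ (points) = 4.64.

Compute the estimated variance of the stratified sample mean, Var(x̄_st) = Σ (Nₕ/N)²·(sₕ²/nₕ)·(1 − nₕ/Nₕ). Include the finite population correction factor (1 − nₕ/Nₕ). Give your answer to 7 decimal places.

N = 202633. Term for each stratum: Wₕ²sₕ²/nₕ·(1−nₕ/Nₕ).
Var(x̄_st) = 0.0005621411 + 0.0002204640 + 0.0003374500 = 0.0011200551 → 0.0011201.

0.0011201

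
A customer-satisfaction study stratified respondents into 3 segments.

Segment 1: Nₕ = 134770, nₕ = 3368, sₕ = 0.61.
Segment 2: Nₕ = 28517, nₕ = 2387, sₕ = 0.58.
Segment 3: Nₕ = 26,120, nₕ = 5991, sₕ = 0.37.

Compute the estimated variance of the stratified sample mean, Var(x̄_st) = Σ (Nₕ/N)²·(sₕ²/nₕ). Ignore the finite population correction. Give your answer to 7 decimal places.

N = 189407; Wₕ = Nₕ/N.
segment 1: (134770/189407)²·0.61²/3368 = 0.0000559348
segment 2: (28517/189407)²·0.58²/2387 = 0.0000031946
segment 3: (26120/189407)²·0.37²/5991 = 0.0000004346
Sum = 0.0000595640 → 0.0000596.

0.0000596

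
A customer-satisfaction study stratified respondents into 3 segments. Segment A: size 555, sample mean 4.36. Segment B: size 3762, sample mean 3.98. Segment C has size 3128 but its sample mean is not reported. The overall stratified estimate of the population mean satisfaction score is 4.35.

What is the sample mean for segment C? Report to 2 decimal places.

4.79

N = 555 + 3762 + 3128 = 7445.
Overall total = μ·N = 4.35·7445 = 32385.75.
Subtract the known strata: 555·4.36 + 3762·3.98 = 17392.56.
Remaining total for segment C: 32385.75 − 17392.56 = 14993.19.
Divide by its size: 14993.19 / 3128 = 4.7932... → 4.79.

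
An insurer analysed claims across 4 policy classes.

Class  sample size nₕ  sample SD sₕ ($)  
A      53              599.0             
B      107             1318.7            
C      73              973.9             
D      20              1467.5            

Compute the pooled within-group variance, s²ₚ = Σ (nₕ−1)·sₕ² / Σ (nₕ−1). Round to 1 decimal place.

Degrees of freedom: 52 + 106 + 72 + 19 = 249.
Σ(nₕ−1)sₕ² = 52·358801 + 106·1738969.69 + 72·948481.21 + 19·2153556.25 = 312196655.01.
s²ₚ = 312196655.01 / 249 = 1253801.827... → 1253801.8.

1253801.8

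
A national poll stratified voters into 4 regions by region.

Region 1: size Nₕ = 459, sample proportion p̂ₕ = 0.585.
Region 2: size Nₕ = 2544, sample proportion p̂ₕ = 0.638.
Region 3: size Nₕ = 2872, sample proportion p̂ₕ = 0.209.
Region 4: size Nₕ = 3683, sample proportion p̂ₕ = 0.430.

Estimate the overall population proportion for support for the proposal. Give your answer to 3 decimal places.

0.426

N = 459 + 2544 + 2872 + 3683 = 9558.
Overall proportion = Σ (Nₕ/N)·p̂ₕ.
Σ Nₕp̂ₕ = 268.515 + 1623.072 + 600.248 + 1583.69 = 4075.525.
4075.525 / 9558 = 0.42640... → 0.426.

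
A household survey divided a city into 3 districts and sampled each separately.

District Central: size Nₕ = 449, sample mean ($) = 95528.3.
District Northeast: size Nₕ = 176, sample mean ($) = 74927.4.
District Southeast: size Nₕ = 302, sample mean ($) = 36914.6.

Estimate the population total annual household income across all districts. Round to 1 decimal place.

67227638.3

Population total = Σ Nₕ·x̄ₕ (each stratum's size times its mean).
449·95528.3 + 176·74927.4 + 302·36914.6 = 42892206.7 + 13187222.4 + 11148209.2 = 67227638.3.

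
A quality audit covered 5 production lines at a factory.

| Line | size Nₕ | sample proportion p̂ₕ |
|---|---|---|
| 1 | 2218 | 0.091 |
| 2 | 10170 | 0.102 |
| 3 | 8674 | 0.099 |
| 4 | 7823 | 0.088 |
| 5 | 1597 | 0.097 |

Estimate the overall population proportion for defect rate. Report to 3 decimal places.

Wₕ = Nₕ/N with N = 30482: 0.0728, 0.3336, 0.2846, 0.2566, 0.0524.
p̂_st = 0.0728·0.091 + 0.3336·0.102 + 0.2846·0.099 + 0.2566·0.088 + 0.0524·0.097 ≈ 0.09649... → 0.096.

0.096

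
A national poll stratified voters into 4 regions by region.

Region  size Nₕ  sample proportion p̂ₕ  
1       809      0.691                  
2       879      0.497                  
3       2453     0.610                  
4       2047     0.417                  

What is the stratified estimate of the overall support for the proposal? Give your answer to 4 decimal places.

0.5407

Wₕ = Nₕ/N with N = 6188: 0.1307, 0.1420, 0.3964, 0.3308.
p̂_st = 0.1307·0.691 + 0.1420·0.497 + 0.3964·0.610 + 0.3308·0.417 ≈ 0.540693... → 0.5407.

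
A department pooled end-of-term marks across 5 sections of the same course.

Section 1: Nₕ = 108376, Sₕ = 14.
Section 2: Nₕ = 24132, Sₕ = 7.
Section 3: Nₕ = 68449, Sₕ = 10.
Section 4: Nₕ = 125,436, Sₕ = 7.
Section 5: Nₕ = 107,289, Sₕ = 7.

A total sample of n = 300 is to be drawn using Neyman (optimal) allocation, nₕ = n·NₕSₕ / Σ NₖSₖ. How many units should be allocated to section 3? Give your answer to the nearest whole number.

51

Σ NₕSₕ = 108376·14 + 24132·7 + 68449·10 + 125436·7 + 107289·7 = 3999753.
Share for 3: 684490/3999753 = 0.17113.
n_3 = 300 × 0.17113 = 51.340... → 51.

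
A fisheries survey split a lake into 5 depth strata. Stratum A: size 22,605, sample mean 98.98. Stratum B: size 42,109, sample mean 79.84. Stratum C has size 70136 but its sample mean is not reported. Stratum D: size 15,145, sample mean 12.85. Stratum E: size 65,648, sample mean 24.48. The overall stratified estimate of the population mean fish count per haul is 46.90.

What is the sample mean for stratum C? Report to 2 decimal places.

N = 22605 + 42109 + 70136 + 15145 + 65648 = 215643.
Overall total = μ·N = 46.90·215643 = 10113656.7.
Subtract the known strata: 22605·98.98 + 42109·79.84 + 15145·12.85 + 65648·24.48 = 7401101.75.
Remaining total for stratum C: 10113656.7 − 7401101.75 = 2712554.95.
Divide by its size: 2712554.95 / 70136 = 38.6756... → 38.68.

38.68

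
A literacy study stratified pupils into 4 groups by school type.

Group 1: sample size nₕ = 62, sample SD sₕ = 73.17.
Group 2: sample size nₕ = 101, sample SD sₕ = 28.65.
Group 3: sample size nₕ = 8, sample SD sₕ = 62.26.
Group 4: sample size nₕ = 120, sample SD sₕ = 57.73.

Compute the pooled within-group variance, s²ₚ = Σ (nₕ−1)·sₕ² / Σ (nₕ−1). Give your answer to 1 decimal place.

1: (62−1)·73.17² = 61·5353.8489 = 326584.7829
2: (101−1)·28.65² = 100·820.8225 = 82082.25
3: (8−1)·62.26² = 7·3876.3076 = 27134.1532
4: (120−1)·57.73² = 119·3332.7529 = 396597.5951
Numerator = 832398.7812; denominator = Σ(nₕ−1) = 287.
s²ₚ = 832398.7812/287 = 2900.344... → 2900.3.

2900.3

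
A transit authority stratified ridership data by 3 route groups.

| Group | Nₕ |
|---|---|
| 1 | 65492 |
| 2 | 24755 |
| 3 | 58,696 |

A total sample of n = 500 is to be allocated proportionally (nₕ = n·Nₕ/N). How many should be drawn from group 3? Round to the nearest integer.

197

Share of group 3 = 58696/148943 = 0.39408.
Allocate 500 × 0.39408 = 197.042... → 197.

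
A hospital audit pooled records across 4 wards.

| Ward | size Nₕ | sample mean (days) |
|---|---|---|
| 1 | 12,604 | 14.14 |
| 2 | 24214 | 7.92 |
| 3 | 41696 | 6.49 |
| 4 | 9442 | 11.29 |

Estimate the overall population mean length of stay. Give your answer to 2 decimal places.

N = 87956; weights Wₕ = Nₕ/N = (0.1433, 0.2753, 0.4741, 0.1073).
x̄_st = Σ Wₕ·x̄ₕ = 0.1433·14.14 + 0.2753·7.92 + 0.4741·6.49 + 0.1073·11.29 ≈ 8.4952...
→ 8.50.

8.50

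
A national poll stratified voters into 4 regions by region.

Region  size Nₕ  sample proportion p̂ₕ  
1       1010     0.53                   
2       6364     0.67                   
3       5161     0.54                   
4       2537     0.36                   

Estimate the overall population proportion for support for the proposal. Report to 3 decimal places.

0.564

Wₕ = Nₕ/N with N = 15072: 0.0670, 0.4222, 0.3424, 0.1683.
p̂_st = 0.0670·0.53 + 0.4222·0.67 + 0.3424·0.54 + 0.1683·0.36 ≈ 0.56392... → 0.564.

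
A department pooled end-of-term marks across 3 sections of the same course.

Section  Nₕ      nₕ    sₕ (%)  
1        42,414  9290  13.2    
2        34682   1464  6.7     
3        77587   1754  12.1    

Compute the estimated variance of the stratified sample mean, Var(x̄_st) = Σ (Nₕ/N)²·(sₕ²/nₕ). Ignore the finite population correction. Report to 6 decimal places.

0.023952

N = 154683. Term for each stratum: Wₕ²sₕ²/nₕ.
Var(x̄_st) = 0.001410150 + 0.001541458 + 0.021000706 = 0.023952314 → 0.023952.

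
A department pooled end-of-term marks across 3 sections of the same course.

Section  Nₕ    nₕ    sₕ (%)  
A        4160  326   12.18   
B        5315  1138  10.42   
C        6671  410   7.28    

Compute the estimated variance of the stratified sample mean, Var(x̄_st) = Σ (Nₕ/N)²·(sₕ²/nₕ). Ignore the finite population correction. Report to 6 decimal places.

N = 16146; Wₕ = Nₕ/N.
section A: (4160/16146)²·12.18²/326 = 0.030208819
section B: (5315/16146)²·10.42²/1138 = 0.010338792
section C: (6671/16146)²·7.28²/410 = 0.022066370
Sum = 0.062613981 → 0.062614.

0.062614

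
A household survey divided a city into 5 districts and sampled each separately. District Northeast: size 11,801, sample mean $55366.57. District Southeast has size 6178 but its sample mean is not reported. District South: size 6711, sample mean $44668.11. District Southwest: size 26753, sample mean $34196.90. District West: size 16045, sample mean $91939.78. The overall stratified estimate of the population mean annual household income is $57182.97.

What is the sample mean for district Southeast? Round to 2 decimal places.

83517.69

N = 11801 + 6178 + 6711 + 26753 + 16045 = 67488.
Overall total = μ·N = 57182.97·67488 = 3859164279.36.
Subtract the known strata: 11801·55366.57 + 6711·44668.11 + 26753·34196.90 + 16045·91939.78 = 3343192014.58.
Remaining total for district Southeast: 3859164279.36 − 3343192014.58 = 515972264.78.
Divide by its size: 515972264.78 / 6178 = 83517.6861... → 83517.69.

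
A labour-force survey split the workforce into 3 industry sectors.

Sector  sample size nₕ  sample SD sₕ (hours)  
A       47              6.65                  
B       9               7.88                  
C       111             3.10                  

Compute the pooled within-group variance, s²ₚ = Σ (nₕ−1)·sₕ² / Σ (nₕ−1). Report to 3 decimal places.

21.879

Degrees of freedom: 46 + 8 + 110 = 164.
Σ(nₕ−1)sₕ² = 46·44.2225 + 8·62.0944 + 110·9.61 = 3588.0902.
s²ₚ = 3588.0902 / 164 = 21.87860... → 21.879.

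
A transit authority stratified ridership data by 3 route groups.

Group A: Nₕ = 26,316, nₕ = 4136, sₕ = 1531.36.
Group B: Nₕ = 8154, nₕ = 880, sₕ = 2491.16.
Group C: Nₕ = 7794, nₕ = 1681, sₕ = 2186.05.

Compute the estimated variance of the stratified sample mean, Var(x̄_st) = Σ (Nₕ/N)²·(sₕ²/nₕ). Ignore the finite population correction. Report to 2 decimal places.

N = 42264; Wₕ = Nₕ/N.
group A: (26316/42264)²·1531.36²/4136 = 219.82275
group B: (8154/42264)²·2491.16²/880 = 262.49485
group C: (7794/42264)²·2186.05²/1681 = 96.67898
Sum = 578.99658 → 579.00.

579.00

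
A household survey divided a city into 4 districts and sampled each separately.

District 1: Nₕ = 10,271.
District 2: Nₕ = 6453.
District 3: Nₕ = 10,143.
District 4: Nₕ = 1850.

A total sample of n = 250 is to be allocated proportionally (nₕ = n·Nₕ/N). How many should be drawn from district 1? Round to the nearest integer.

Share of district 1 = 10271/28717 = 0.35766.
Allocate 250 × 0.35766 = 89.416... → 89.

89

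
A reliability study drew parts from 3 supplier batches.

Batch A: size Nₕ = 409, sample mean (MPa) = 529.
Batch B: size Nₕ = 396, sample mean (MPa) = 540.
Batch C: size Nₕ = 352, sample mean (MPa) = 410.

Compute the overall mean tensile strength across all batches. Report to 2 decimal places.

N = 409 + 396 + 352 = 1157.
Weight each subgroup mean by Nₕ/N and sum.
Σ Nₕx̄ₕ = 409·529 + 396·540 + 352·410 = 216361 + 213840 + 144320 = 574521.
Divide by N: 574521 / 1157 = 496.5609... → 496.56.

496.56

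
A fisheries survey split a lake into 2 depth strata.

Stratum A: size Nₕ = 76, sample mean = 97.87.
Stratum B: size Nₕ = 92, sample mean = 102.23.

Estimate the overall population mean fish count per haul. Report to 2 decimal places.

N = 76 + 92 = 168.
Overall mean = Σ (Nₕ/N)·x̄ₕ — weight by population share, not a simple average.
Σ Nₕx̄ₕ = 76·97.87 + 92·102.23 = 7438.12 + 9405.16 = 16843.28.
Divide by N: 16843.28 / 168 = 100.2576... → 100.26.

100.26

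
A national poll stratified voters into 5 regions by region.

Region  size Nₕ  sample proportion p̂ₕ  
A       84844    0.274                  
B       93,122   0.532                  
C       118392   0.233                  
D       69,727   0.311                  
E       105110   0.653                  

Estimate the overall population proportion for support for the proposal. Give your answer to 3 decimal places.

N = 84844 + 93122 + 118392 + 69727 + 105110 = 471195.
Overall proportion = Σ (Nₕ/N)·p̂ₕ.
Σ Nₕp̂ₕ = 23247.256 + 49540.904 + 27585.336 + 21685.097 + 68636.83 = 190695.423.
190695.423 / 471195 = 0.40471... → 0.405.

0.405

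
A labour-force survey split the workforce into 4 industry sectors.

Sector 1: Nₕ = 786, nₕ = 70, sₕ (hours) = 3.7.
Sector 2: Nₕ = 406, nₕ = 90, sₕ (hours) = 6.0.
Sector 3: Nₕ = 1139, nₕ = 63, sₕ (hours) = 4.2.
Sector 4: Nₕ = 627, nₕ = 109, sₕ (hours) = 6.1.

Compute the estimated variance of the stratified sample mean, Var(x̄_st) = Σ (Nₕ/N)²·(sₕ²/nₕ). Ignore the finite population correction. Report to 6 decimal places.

0.078198

N = 2958; Wₕ = Nₕ/N.
sector 1: (786/2958)²·3.7²/70 = 0.013808743
sector 2: (406/2958)²·6.0²/90 = 0.007535563
sector 3: (1139/2958)²·4.2²/63 = 0.041515392
sector 4: (627/2958)²·6.1²/109 = 0.015338112
Sum = 0.078197811 → 0.078198.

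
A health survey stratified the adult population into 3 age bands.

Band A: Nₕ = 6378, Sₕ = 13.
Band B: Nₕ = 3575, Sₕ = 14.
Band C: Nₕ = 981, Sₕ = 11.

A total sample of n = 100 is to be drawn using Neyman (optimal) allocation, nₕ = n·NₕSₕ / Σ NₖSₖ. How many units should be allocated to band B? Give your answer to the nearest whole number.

35

A: NₕSₕ = 6378·13 = 82914
B: NₕSₕ = 3575·14 = 50050
C: NₕSₕ = 981·11 = 10791
Σ NₕSₕ = 143755.
n_B = 100·50050/143755 = 34.816... → 35.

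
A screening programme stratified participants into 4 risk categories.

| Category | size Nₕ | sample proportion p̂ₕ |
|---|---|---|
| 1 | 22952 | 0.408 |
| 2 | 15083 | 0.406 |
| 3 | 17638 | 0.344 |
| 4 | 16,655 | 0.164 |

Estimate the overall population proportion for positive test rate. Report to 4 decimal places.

0.3358

N = 22952 + 15083 + 17638 + 16655 = 72328.
Overall proportion = Σ (Nₕ/N)·p̂ₕ.
Σ Nₕp̂ₕ = 9364.416 + 6123.698 + 6067.472 + 2731.42 = 24287.006.
24287.006 / 72328 = 0.335790... → 0.3358.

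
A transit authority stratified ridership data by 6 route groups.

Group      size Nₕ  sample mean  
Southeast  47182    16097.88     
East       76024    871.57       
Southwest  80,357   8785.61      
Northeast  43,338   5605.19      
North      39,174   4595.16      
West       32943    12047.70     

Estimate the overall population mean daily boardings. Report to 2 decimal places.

x̄_st = (Σ Nₕx̄ₕ) / (Σ Nₕ) = (47182·16097.88 + 76024·871.57 + 80357·8785.61 + 43338·5605.19 + 39174·4595.16 + 32943·12047.70) / 319018
= 2351591577.77 / 319018 = 7371.3445... → 7371.34.

7371.34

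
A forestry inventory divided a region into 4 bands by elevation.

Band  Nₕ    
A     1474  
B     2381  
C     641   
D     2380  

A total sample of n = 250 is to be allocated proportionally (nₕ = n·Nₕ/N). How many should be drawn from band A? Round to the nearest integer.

54

Share of band A = 1474/6876 = 0.21437.
Allocate 250 × 0.21437 = 53.592... → 54.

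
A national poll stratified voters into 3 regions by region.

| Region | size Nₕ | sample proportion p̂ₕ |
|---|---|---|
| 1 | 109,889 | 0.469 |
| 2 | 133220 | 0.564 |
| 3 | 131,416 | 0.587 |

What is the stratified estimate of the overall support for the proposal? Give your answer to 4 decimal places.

N = 109889 + 133220 + 131416 = 374525.
Overall proportion = Σ (Nₕ/N)·p̂ₕ.
Σ Nₕp̂ₕ = 51537.941 + 75136.08 + 77141.192 = 203815.213.
203815.213 / 374525 = 0.544197... → 0.5442.

0.5442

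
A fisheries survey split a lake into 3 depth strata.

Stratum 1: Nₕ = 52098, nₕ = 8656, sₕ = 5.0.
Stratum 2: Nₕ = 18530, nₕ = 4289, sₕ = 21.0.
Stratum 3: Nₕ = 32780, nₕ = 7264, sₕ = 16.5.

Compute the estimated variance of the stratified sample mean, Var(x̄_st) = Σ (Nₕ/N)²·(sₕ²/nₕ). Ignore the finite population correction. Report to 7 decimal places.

N = 103408. Term for each stratum: Wₕ²sₕ²/nₕ.
Var(x̄_st) = 0.0007330888 + 0.0033016049 + 0.0037661852 = 0.0078008790 → 0.0078009.

0.0078009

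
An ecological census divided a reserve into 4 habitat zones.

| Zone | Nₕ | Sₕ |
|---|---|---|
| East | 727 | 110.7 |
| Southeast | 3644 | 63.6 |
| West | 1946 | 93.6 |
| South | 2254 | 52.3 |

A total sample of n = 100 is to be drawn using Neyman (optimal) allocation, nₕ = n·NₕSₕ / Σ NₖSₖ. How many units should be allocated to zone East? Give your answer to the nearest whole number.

East: NₕSₕ = 727·110.7 = 80478.9
Southeast: NₕSₕ = 3644·63.6 = 231758.4
West: NₕSₕ = 1946·93.6 = 182145.6
South: NₕSₕ = 2254·52.3 = 117884.2
Σ NₕSₕ = 612267.1.
n_East = 100·80478.9/612267.1 = 13.144... → 13.

13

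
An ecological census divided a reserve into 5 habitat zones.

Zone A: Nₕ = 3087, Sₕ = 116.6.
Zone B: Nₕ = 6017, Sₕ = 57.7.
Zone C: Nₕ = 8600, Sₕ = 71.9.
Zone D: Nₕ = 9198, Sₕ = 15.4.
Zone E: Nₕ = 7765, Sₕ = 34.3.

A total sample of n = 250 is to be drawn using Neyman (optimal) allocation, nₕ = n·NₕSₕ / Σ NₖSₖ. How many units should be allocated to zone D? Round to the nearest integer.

A: NₕSₕ = 3087·116.6 = 359944.2
B: NₕSₕ = 6017·57.7 = 347180.9
C: NₕSₕ = 8600·71.9 = 618340
D: NₕSₕ = 9198·15.4 = 141649.2
E: NₕSₕ = 7765·34.3 = 266339.5
Σ NₕSₕ = 1733453.8.
n_D = 250·141649.2/1733453.8 = 20.429... → 20.

20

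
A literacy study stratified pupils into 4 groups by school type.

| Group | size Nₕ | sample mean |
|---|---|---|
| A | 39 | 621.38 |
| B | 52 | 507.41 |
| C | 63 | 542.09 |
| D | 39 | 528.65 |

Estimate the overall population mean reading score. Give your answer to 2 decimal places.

N = 39 + 52 + 63 + 39 = 193.
The stratified mean weights each stratum mean by its population share Nₕ/N.
Σ Nₕx̄ₕ = 39·621.38 + 52·507.41 + 63·542.09 + 39·528.65 = 24233.82 + 26385.32 + 34151.67 + 20617.35 = 105388.16.
Divide by N: 105388.16 / 193 = 546.0526... → 546.05.

546.05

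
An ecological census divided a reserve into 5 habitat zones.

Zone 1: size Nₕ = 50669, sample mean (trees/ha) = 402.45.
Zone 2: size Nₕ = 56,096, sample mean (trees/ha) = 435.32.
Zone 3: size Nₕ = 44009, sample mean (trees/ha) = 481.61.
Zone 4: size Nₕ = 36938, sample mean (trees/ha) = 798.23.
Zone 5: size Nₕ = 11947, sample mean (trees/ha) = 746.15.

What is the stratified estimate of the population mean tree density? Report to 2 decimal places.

522.92

N = 199659; weights Wₕ = Nₕ/N = (0.2538, 0.2810, 0.2204, 0.1850, 0.0598).
x̄_st = Σ Wₕ·x̄ₕ = 0.2538·402.45 + 0.2810·435.32 + 0.2204·481.61 + 0.1850·798.23 + 0.0598·746.15 ≈ 522.9211...
→ 522.92.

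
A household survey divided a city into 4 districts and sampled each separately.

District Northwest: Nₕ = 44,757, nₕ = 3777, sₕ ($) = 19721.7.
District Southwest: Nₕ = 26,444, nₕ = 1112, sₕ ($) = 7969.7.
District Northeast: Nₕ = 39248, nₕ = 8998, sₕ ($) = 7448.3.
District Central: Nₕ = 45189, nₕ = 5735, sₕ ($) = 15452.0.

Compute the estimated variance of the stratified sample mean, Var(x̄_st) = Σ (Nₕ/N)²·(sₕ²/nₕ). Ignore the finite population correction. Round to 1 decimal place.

N = 155638; Wₕ = Nₕ/N.
district Northwest: (44757/155638)²·19721.7²/3777 = 8515.9356
district Southwest: (26444/155638)²·7969.7²/1112 = 1648.9298
district Northeast: (39248/155638)²·7448.3²/8998 = 392.0777
district Central: (45189/155638)²·15452.0²/5735 = 3509.7013
Sum = 14066.6443 → 14066.6.

14066.6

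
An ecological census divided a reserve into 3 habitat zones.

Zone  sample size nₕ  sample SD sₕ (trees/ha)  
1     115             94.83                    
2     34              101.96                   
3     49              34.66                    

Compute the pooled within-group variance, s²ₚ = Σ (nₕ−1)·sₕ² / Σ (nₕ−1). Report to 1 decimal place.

7312.3

Degrees of freedom: 114 + 33 + 48 = 195.
Σ(nₕ−1)sₕ² = 114·8992.7289 + 33·10395.8416 + 48·1201.3156 = 1425897.0162.
s²ₚ = 1425897.0162 / 195 = 7312.292... → 7312.3.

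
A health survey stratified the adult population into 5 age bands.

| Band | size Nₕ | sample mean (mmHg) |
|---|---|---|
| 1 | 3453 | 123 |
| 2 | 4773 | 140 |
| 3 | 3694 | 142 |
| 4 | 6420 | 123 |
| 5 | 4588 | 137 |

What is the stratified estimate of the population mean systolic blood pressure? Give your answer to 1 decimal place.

132.4

N = 3453 + 4773 + 3694 + 6420 + 4588 = 22928.
Overall mean = Σ (Nₕ/N)·x̄ₕ — weight by population share, not a simple average.
Σ Nₕx̄ₕ = 3453·123 + 4773·140 + 3694·142 + 6420·123 + 4588·137 = 424719 + 668220 + 524548 + 789660 + 628556 = 3035703.
Divide by N: 3035703 / 22928 = 132.402... → 132.4.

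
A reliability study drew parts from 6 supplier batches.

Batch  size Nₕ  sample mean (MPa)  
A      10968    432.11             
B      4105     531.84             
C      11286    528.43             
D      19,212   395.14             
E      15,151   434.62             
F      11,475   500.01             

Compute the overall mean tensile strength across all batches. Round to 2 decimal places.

454.32

N = 72197; weights Wₕ = Nₕ/N = (0.1519, 0.0569, 0.1563, 0.2661, 0.2099, 0.1589).
x̄_st = Σ Wₕ·x̄ₕ = 0.1519·432.11 + 0.0569·531.84 + 0.1563·528.43 + 0.2661·395.14 + 0.2099·434.62 + 0.1589·500.01 ≈ 454.3183...
→ 454.32.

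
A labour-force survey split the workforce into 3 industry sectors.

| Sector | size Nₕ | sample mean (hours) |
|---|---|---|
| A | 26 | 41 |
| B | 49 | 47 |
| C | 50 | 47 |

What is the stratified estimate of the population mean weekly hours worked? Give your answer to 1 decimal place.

x̄_st = (Σ Nₕx̄ₕ) / (Σ Nₕ) = (26·41 + 49·47 + 50·47) / 125
= 5719 / 125 = 45.752 → 45.8.

45.8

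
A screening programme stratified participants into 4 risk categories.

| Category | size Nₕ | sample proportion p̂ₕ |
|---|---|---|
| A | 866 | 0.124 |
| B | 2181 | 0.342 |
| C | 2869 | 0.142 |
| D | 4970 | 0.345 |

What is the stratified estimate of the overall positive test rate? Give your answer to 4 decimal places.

0.2733

Wₕ = Nₕ/N with N = 10886: 0.0796, 0.2003, 0.2635, 0.4565.
p̂_st = 0.0796·0.124 + 0.2003·0.342 + 0.2635·0.142 + 0.4565·0.345 ≈ 0.273317... → 0.2733.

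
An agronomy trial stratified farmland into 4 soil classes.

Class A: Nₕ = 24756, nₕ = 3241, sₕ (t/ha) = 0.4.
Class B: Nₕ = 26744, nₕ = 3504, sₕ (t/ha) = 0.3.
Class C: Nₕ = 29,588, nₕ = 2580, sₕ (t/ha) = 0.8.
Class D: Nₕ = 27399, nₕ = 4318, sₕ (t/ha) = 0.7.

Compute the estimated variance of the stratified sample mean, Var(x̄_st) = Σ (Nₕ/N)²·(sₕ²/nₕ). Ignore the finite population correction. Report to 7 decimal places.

0.0000298

N = 108487; Wₕ = Nₕ/N.
class A: (24756/108487)²·0.4²/3241 = 0.0000025707
class B: (26744/108487)²·0.3²/3504 = 0.0000015609
class C: (29588/108487)²·0.8²/2580 = 0.0000184517
class D: (27399/108487)²·0.7²/4318 = 0.0000072381
Sum = 0.0000298214 → 0.0000298.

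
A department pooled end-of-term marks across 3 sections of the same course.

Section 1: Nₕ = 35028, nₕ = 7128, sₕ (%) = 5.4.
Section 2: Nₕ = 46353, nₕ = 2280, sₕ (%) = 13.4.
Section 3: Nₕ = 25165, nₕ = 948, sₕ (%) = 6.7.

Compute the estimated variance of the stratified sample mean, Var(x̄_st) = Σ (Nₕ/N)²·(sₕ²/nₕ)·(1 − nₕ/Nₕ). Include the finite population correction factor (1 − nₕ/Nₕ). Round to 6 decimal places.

0.017067

N = 106546; Wₕ = Nₕ/N.
section 1: (35028/106546)²·5.4²/7128·(1 − 7128/35028) = 0.000352180
section 2: (46353/106546)²·13.4²/2280·(1 − 2280/46353) = 0.014172645
section 3: (25165/106546)²·6.7²/948·(1 − 948/25165) = 0.002542051
Sum = 0.017066876 → 0.017067.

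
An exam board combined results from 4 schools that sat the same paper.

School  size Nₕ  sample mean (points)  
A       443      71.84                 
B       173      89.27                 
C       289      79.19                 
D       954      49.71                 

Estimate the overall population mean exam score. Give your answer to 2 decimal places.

x̄_st = (Σ Nₕx̄ₕ) / (Σ Nₕ) = (443·71.84 + 173·89.27 + 289·79.19 + 954·49.71) / 1859
= 117578.08 / 1859 = 63.2480... → 63.25.

63.25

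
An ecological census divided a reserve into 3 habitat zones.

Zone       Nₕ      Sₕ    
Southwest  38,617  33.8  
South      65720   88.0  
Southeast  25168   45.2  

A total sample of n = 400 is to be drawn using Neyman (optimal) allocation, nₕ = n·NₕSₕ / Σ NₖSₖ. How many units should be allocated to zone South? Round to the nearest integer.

Σ NₕSₕ = 38617·33.8 + 65720·88.0 + 25168·45.2 = 8226208.2.
Share for South: 5783360/8226208.2 = 0.70304.
n_South = 400 × 0.70304 = 281.216... → 281.

281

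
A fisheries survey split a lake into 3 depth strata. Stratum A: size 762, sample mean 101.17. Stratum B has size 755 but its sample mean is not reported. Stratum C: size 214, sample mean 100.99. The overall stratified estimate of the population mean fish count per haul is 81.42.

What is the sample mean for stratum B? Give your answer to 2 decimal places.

N = 762 + 755 + 214 = 1731.
Overall total = μ·N = 81.42·1731 = 140938.02.
Subtract the known strata: 762·101.17 + 214·100.99 = 98703.4.
Remaining total for stratum B: 140938.02 − 98703.4 = 42234.62.
Divide by its size: 42234.62 / 755 = 55.9399... → 55.94.

55.94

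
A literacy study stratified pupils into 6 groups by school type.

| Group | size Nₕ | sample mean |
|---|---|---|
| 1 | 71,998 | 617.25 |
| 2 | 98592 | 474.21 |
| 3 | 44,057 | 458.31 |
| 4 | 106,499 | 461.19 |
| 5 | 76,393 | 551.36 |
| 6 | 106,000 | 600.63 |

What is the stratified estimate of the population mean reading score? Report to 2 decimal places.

N = 71998 + 98592 + 44057 + 106499 + 76393 + 106000 = 503539.
The stratified mean weights each stratum mean by its population share Nₕ/N.
Σ Nₕx̄ₕ = 71998·617.25 + 98592·474.21 + 44057·458.31 + 106499·461.19 + 76393·551.36 + 106000·600.63 = 44440765.5 + 46753312.32 + 20191763.67 + 49116273.81 + 42120044.48 + 63666780 = 266288939.78.
Divide by N: 266288939.78 / 503539 = 528.8348... → 528.83.

528.83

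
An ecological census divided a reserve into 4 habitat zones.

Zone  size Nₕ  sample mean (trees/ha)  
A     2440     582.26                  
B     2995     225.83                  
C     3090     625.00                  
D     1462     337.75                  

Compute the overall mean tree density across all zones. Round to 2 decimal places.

452.80

N = 2440 + 2995 + 3090 + 1462 = 9987.
Weight each subgroup mean by Nₕ/N and sum.
Σ Nₕx̄ₕ = 2440·582.26 + 2995·225.83 + 3090·625.00 + 1462·337.75 = 1420714.4 + 676360.85 + 1931250 + 493790.5 = 4522115.75.
Divide by N: 4522115.75 / 9987 = 452.8002... → 452.80.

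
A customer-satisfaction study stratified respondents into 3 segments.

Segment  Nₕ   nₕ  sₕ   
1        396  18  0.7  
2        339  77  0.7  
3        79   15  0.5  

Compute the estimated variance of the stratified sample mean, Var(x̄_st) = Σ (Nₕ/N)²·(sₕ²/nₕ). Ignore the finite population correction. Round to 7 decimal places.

0.0077034

N = 814; Wₕ = Nₕ/N.
segment 1: (396/814)²·0.7²/18 = 0.0064426589
segment 2: (339/814)²·0.7²/77 = 0.0011037125
segment 3: (79/814)²·0.5²/15 = 0.0001569835
Sum = 0.0077033549 → 0.0077034.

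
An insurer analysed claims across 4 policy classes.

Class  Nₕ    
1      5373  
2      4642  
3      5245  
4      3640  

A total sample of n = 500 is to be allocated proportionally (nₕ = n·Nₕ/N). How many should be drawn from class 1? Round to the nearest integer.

N = 5373 + 4642 + 5245 + 3640 = 18900.
n_1 = 500·5373/18900 = 142.143... → 142.

142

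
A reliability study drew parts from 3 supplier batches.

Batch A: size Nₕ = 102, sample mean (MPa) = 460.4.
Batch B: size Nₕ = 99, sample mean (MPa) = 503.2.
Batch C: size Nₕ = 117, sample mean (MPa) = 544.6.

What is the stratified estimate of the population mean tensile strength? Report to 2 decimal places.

504.70

N = 318; weights Wₕ = Nₕ/N = (0.3208, 0.3113, 0.3679).
x̄_st = Σ Wₕ·x̄ₕ = 0.3208·460.4 + 0.3113·503.2 + 0.3679·544.6 ≈ 504.7038...
→ 504.70.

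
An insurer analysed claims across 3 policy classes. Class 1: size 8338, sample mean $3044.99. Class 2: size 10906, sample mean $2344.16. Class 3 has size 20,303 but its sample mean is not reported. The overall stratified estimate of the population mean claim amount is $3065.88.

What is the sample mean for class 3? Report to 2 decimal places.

Σ Nₕx̄ₕ = N·μ, so 20303·x̄_3 = 39547·3065.88 − (8338·3044.99 + 10906·2344.16).
= 121246356.36 − 50954535.58 = 70291820.78.
x̄_3 = 70291820.78 / 20303 = 3462.1396... → 3462.14.

3462.14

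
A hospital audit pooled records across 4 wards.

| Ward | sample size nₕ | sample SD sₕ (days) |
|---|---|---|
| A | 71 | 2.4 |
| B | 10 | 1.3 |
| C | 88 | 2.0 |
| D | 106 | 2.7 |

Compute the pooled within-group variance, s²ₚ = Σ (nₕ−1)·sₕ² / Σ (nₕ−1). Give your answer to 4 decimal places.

5.6526

A: (71−1)·2.4² = 70·5.76 = 403.2
B: (10−1)·1.3² = 9·1.69 = 15.21
C: (88−1)·2.0² = 87·4 = 348
D: (106−1)·2.7² = 105·7.29 = 765.45
Numerator = 1531.86; denominator = Σ(nₕ−1) = 271.
s²ₚ = 1531.86/271 = 5.652620... → 5.6526.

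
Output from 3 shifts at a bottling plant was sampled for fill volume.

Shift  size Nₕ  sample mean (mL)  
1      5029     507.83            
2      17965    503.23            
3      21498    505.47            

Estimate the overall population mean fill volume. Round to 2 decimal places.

504.83

N = 44492; weights Wₕ = Nₕ/N = (0.1130, 0.4038, 0.4832).
x̄_st = Σ Wₕ·x̄ₕ = 0.1130·507.83 + 0.4038·503.23 + 0.4832·505.47 ≈ 504.8323...
→ 504.83.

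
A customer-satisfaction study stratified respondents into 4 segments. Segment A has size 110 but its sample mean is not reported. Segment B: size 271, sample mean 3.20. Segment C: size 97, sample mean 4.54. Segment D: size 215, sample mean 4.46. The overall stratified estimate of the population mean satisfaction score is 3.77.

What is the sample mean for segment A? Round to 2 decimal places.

N = 110 + 271 + 97 + 215 = 693.
Overall total = μ·N = 3.77·693 = 2612.61.
Subtract the known strata: 271·3.20 + 97·4.54 + 215·4.46 = 2266.48.
Remaining total for segment A: 2612.61 − 2266.48 = 346.13.
Divide by its size: 346.13 / 110 = 3.1466... → 3.15.

3.15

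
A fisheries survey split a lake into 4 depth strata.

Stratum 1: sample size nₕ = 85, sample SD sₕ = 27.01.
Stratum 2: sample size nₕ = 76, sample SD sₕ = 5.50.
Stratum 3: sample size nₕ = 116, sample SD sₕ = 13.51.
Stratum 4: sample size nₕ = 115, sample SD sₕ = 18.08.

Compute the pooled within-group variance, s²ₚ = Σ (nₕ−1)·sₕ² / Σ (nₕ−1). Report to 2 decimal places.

1: (85−1)·27.01² = 84·729.5401 = 61281.3684
2: (76−1)·5.50² = 75·30.25 = 2268.75
3: (116−1)·13.51² = 115·182.5201 = 20989.8115
4: (115−1)·18.08² = 114·326.8864 = 37265.0496
Numerator = 121804.9795; denominator = Σ(nₕ−1) = 388.
s²ₚ = 121804.9795/388 = 313.9304... → 313.93.

313.93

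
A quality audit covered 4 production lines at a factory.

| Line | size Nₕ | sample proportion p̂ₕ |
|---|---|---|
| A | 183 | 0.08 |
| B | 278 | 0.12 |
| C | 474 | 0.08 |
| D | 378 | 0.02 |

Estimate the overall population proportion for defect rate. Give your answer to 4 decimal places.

0.0712

N = 183 + 278 + 474 + 378 = 1313.
Overall proportion = Σ (Nₕ/N)·p̂ₕ.
Σ Nₕp̂ₕ = 14.64 + 33.36 + 37.92 + 7.56 = 93.48.
93.48 / 1313 = 0.071196... → 0.0712.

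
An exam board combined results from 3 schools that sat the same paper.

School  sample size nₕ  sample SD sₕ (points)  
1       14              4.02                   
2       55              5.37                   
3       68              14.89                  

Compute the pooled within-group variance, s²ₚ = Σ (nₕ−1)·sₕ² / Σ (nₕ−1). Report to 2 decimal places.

124.04

1: (14−1)·4.02² = 13·16.1604 = 210.0852
2: (55−1)·5.37² = 54·28.8369 = 1557.1926
3: (68−1)·14.89² = 67·221.7121 = 14854.7107
Numerator = 16621.9885; denominator = Σ(nₕ−1) = 134.
s²ₚ = 16621.9885/134 = 124.0447... → 124.04.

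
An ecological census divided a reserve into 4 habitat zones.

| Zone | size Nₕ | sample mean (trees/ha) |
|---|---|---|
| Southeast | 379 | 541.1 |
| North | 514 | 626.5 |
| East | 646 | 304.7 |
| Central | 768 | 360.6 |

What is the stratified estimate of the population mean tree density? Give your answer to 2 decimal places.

N = 2307; weights Wₕ = Nₕ/N = (0.1643, 0.2228, 0.2800, 0.3329).
x̄_st = Σ Wₕ·x̄ₕ = 0.1643·541.1 + 0.2228·626.5 + 0.2800·304.7 + 0.3329·360.6 ≈ 433.8426...
→ 433.84.

433.84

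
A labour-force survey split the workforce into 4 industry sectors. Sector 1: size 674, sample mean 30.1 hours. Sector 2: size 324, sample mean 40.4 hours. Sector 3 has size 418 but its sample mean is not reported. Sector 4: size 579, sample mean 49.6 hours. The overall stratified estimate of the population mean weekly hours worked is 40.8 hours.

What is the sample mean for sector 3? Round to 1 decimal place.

46.2

N = 674 + 324 + 418 + 579 = 1995.
Overall total = μ·N = 40.8·1995 = 81396.
Subtract the known strata: 674·30.1 + 324·40.4 + 579·49.6 = 62095.4.
Remaining total for sector 3: 81396 − 62095.4 = 19300.6.
Divide by its size: 19300.6 / 418 = 46.174... → 46.2.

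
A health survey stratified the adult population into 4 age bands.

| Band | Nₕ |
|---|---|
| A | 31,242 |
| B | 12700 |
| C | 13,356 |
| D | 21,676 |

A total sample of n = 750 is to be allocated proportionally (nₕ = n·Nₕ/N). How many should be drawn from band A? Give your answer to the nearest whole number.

N = 31242 + 12700 + 13356 + 21676 = 78974.
n_A = 750·31242/78974 = 296.699... → 297.

297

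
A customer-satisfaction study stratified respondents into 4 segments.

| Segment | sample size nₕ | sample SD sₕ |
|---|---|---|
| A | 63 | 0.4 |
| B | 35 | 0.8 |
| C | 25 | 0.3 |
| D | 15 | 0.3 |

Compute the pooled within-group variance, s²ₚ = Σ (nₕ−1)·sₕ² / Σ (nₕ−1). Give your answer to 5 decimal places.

0.26194

A: (63−1)·0.4² = 62·0.16 = 9.92
B: (35−1)·0.8² = 34·0.64 = 21.76
C: (25−1)·0.3² = 24·0.09 = 2.16
D: (15−1)·0.3² = 14·0.09 = 1.26
Numerator = 35.1; denominator = Σ(nₕ−1) = 134.
s²ₚ = 35.1/134 = 0.2619403... → 0.26194.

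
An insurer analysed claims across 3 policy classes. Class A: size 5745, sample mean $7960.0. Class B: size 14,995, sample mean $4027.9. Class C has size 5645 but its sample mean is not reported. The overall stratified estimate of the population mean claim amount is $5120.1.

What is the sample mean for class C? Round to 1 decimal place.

5131.1

Σ Nₕx̄ₕ = N·μ, so 5645·x̄_C = 26385·5120.1 − (5745·7960.0 + 14995·4027.9).
= 135093838.5 − 106128560.5 = 28965278.
x̄_C = 28965278 / 5645 = 5131.139... → 5131.1.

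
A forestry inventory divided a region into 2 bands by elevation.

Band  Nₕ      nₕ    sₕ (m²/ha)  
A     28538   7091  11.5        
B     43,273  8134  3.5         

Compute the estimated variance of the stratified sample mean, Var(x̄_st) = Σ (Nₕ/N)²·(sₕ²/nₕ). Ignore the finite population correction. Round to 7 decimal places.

0.0034923

N = 71811. Term for each stratum: Wₕ²sₕ²/nₕ.
Var(x̄_st) = 0.0029454612 + 0.0005468699 = 0.0034923311 → 0.0034923.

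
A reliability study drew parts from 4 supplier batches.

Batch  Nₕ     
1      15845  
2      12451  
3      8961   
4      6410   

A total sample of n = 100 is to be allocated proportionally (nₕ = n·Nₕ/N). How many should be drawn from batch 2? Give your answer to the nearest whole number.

29

Share of batch 2 = 12451/43667 = 0.28514.
Allocate 100 × 0.28514 = 28.514... → 29.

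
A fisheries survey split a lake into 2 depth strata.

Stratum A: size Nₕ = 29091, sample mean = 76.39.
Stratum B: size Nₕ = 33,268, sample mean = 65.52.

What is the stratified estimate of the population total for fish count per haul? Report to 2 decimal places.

A: 29091·76.39 = 2222261.49
B: 33268·65.52 = 2179719.36
τ̂ = Σ Nₕx̄ₕ = 4401980.85.

4401980.85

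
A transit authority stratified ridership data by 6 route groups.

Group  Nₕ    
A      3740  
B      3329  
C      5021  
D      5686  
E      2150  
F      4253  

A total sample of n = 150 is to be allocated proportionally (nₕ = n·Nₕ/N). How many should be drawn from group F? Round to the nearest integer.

26

Share of group F = 4253/24179 = 0.17590.
Allocate 150 × 0.17590 = 26.384... → 26.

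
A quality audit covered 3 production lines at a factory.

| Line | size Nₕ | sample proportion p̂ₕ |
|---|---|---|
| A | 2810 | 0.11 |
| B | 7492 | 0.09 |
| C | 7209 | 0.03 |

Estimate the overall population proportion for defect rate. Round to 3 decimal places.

0.069

Wₕ = Nₕ/N with N = 17511: 0.1605, 0.4278, 0.4117.
p̂_st = 0.1605·0.11 + 0.4278·0.09 + 0.4117·0.03 ≈ 0.06851... → 0.069.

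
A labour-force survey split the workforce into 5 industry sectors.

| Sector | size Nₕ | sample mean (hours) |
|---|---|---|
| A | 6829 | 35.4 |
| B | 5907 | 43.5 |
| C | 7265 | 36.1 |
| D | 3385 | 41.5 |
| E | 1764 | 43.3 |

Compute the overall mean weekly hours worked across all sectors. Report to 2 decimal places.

x̄_st = (Σ Nₕx̄ₕ) / (Σ Nₕ) = (6829·35.4 + 5907·43.5 + 7265·36.1 + 3385·41.5 + 1764·43.3) / 25150
= 977826.3 / 25150 = 38.8798... → 38.88.

38.88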